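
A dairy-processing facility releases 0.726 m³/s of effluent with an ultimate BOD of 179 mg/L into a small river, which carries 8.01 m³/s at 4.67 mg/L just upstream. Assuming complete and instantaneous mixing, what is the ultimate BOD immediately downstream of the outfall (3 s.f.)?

Flow-weighted mixing: C = (Q_r C_r + Q_w C_w)/(Q_r + Q_w)
= (8.01×4.67 + 0.726×179)/(8.01 + 0.726) = 167.4/8.736 = 19.16 mg/L.

19.2 mg/L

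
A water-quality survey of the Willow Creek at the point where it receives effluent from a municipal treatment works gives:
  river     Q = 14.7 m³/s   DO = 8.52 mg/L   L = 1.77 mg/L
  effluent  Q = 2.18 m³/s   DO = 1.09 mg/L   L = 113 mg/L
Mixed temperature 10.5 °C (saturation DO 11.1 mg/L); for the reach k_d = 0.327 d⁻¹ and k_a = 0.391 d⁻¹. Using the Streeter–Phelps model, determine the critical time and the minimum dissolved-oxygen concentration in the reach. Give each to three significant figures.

t_c ≈ 2.11 d; minimum DO ≈ 4.33 mg/L

Mixed DO = (14.7×8.52 + 2.18×1.09)/(14.7+2.18) = 127.6/16.88 = 7.560 mg/L.
Mixed L₀ = (14.7×1.77 + 2.18×113)/(16.88) = 272.4/16.88 = 16.14 mg/L.
Initial deficit D₀ = C_s − DO₀ = 11.1 − 7.560 = 3.540 mg/L.
t_c = (1/0.06400) ln[(0.391/0.327)(1 − 3.540×0.06400/(0.327×16.14))] = 15.62 × ln(1.144) = 2.107 d.
D_c = (0.327/0.391) × 16.14 × e^(−0.327×2.107) = 0.8363 × 16.14 × 0.5020 = 6.775 mg/L.
Minimum DO = 11.1 − 6.775 = 4.325 mg/L.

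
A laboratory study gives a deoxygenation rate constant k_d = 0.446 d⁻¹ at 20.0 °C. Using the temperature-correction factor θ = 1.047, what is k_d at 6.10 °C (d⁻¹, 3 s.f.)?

k_d ≈ 0.236 d⁻¹

k_d(T₂) = k_d(T₁) · θ^(T₂−T₁) = 0.446 × 1.047^(6.10−20.0)
= 0.446 × 1.047^-13.9 = 0.446 × 0.5281 = 0.2355 d⁻¹.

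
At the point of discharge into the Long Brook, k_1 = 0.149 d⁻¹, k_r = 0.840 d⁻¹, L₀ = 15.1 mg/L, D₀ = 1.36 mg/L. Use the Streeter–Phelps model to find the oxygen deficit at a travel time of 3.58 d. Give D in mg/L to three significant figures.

D ≈ 1.82 mg/L

k_1 L₀/(k_r−k_1) = 0.149×15.1/(0.840−0.149) = 2.250/0.6910 = 3.256 mg/L.
e^(−k_1 t) = e^(−0.149×3.580) = 0.5866; e^(−k_r t) = e^(−0.840×3.580) = 0.04943.
D = 3.256 × (0.5866 − 0.04943) + 1.36 × 0.04943 = 1.749 + 0.06722 = 1.816 mg/L.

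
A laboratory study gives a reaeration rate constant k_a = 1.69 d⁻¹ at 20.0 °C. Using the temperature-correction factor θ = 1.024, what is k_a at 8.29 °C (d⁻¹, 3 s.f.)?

k_a ≈ 1.28 d⁻¹

k_a(T₂) = k_a(T₁) · θ^(T₂−T₁) = 1.69 × 1.024^(8.29−20.0)
= 1.69 × 1.024^-11.7 = 1.69 × 0.7575 = 1.280 d⁻¹.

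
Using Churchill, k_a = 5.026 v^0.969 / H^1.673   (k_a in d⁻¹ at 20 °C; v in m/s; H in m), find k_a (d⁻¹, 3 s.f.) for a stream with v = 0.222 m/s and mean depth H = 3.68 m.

k_a = 5.026 × 0.222^0.969 / 3.68^1.673 = 5.026 × 0.2326 / 8.844 = 0.1322 d⁻¹.

k_a ≈ 0.132 d⁻¹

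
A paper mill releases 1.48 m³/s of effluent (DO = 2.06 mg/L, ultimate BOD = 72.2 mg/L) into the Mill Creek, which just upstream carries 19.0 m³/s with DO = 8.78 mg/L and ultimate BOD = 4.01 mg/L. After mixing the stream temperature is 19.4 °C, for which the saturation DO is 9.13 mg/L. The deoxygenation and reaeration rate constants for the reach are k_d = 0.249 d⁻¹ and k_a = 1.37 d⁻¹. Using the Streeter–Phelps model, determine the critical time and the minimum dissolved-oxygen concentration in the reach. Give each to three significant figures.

t_c ≈ 1.03 d; minimum DO ≈ 7.87 mg/L

Mixed DO = (19.0×8.78 + 1.48×2.06)/(19.0+1.48) = 169.9/20.48 = 8.294 mg/L.
Mixed L₀ = (19.0×4.01 + 1.48×72.2)/(20.48) = 183.0/20.48 = 8.938 mg/L.
Initial deficit D₀ = C_s − DO₀ = 9.13 − 8.294 = 0.8356 mg/L.
t_c = (1/1.121) ln[(1.37/0.249)(1 − 0.8356×1.121/(0.249×8.938))] = 0.8921 × ln(3.186) = 1.034 d.
D_c = (0.249/1.37) × 8.938 × e^(−0.249×1.034) = 0.1818 × 8.938 × 0.7731 = 1.256 mg/L.
Minimum DO = 9.13 − 1.256 = 7.874 mg/L.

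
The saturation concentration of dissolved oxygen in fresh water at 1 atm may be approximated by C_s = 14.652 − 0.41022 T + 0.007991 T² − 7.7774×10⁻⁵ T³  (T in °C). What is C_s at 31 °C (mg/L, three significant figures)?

C_s = 14.652 − 0.41022×31 + 0.007991×31² − 7.7774×10⁻⁵×31³ = 7.298 mg/L.

C_s ≈ 7.30 mg/L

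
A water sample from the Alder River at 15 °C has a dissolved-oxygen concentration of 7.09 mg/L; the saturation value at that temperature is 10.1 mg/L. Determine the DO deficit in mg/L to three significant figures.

D ≈ 3.01 mg/L

D = C_s − C = 10.1 − 7.09 = 3.01 mg/L.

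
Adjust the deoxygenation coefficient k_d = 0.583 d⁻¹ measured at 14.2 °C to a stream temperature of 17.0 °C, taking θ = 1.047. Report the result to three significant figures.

k_d ≈ 0.663 d⁻¹

k_d(T₂) = k_d(T₁) · θ^(T₂−T₁) = 0.583 × 1.047^(17.0−14.2)
= 0.583 × 1.047^2.80 = 0.583 × 1.137 = 0.6630 d⁻¹.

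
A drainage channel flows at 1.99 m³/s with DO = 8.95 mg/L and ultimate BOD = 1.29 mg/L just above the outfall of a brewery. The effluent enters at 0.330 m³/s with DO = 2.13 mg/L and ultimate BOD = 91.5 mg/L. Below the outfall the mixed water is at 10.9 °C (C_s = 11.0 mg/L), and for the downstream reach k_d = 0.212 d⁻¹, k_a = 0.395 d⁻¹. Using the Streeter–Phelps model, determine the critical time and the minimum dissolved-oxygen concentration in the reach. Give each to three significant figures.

t_c ≈ 2.29 d; minimum DO ≈ 6.33 mg/L

Mixed DO = (1.99×8.95 + 0.330×2.13)/(1.99+0.330) = 18.51/2.320 = 7.980 mg/L.
Mixed L₀ = (1.99×1.29 + 0.330×91.5)/(2.320) = 32.76/2.320 = 14.12 mg/L.
Initial deficit D₀ = C_s − DO₀ = 11.0 − 7.980 = 3.020 mg/L.
t_c = (1/0.1830) ln[(0.395/0.212)(1 − 3.020×0.1830/(0.212×14.12))] = 5.464 × ln(1.519) = 2.285 d.
D_c = (0.212/0.395) × 14.12 × e^(−0.212×2.285) = 0.5367 × 14.12 × 0.6160 = 4.669 mg/L.
Minimum DO = 11.0 − 4.669 = 6.331 mg/L.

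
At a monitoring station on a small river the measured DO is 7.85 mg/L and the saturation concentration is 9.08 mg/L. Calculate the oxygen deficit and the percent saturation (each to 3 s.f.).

D = C_s − C = 9.08 − 7.85 = 1.23 mg/L.
% saturation = 7.85/9.08 × 100 = 86.5 %.

D ≈ 1.23 mg/L; 86.5 % saturation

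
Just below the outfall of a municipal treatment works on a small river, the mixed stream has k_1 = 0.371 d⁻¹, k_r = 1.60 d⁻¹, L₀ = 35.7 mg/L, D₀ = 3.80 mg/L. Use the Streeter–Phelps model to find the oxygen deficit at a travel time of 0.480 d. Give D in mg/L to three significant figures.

k_1 L₀/(k_r−k_1) = 0.371×35.7/(1.60−0.371) = 13.24/1.229 = 10.78 mg/L.
e^(−k_1 t) = e^(−0.371×0.4800) = 0.8369; e^(−k_r t) = e^(−1.60×0.4800) = 0.4639.
D = 10.78 × (0.8369 − 0.4639) + 3.80 × 0.4639 = 4.019 + 1.763 = 5.782 mg/L.

D ≈ 5.78 mg/L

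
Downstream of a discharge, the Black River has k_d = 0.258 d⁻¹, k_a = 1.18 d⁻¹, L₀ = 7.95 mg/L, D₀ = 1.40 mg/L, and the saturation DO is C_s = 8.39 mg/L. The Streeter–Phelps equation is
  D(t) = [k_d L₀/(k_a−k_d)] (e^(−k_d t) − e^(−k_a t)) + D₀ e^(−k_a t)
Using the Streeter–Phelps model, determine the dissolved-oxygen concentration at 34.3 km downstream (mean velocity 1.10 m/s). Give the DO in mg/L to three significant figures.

Travel time t = x/v = 34.3 km / (1.10 m/s) = 34300 m / 1.10 m/s = 31180 s = 0.3609 d.
k_d L₀/(k_a−k_d) = 0.258×7.95/(1.18−0.258) = 2.051/0.9220 = 2.225 mg/L.
e^(−k_d t) = e^(−0.258×0.3609) = 0.9111; e^(−k_a t) = e^(−1.18×0.3609) = 0.6532.
D = 2.225 × (0.9111 − 0.6532) + 1.40 × 0.6532 = 0.5737 + 0.9145 = 1.488 mg/L.
DO = C_s − D = 8.39 − 1.488 = 6.902 mg/L.

DO ≈ 6.90 mg/L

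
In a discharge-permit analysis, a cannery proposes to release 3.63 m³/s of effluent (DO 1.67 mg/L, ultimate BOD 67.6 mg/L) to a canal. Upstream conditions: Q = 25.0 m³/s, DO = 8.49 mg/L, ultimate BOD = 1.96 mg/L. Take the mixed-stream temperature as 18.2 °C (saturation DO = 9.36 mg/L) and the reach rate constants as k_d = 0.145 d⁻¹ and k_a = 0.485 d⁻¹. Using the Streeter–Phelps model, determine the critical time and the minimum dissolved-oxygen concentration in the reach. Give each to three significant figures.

Mixed DO = (25.0×8.49 + 3.63×1.67)/(25.0+3.63) = 218.3/28.63 = 7.625 mg/L.
Mixed L₀ = (25.0×1.96 + 3.63×67.6)/(28.63) = 294.4/28.63 = 10.28 mg/L.
Initial deficit D₀ = C_s − DO₀ = 9.36 − 7.625 = 1.735 mg/L.
t_c = (1/0.3400) ln[(0.485/0.145)(1 − 1.735×0.3400/(0.145×10.28))] = 2.941 × ln(2.022) = 2.070 d.
D_c = (0.145/0.485) × 10.28 × e^(−0.145×2.070) = 0.2990 × 10.28 × 0.7407 = 2.277 mg/L.
Minimum DO = 9.36 − 2.277 = 7.083 mg/L.

t_c ≈ 2.07 d; minimum DO ≈ 7.08 mg/L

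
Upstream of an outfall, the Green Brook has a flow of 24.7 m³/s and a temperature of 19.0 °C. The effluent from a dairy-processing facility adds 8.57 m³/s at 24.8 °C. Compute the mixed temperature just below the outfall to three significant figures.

20.5 °C

Flow-weighted mixing: C = (Q_r C_r + Q_w C_w)/(Q_r + Q_w)
= (24.7×19.0 + 8.57×24.8)/(24.7 + 8.57) = 681.8/33.27 = 20.49 °C.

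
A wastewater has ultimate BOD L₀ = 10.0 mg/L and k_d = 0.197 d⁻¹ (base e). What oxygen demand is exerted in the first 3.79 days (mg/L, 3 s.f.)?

y ≈ 5.26 mg/L

y_t = L₀(1 − e^(−k_d t)) = 10.0 × (1 − e^(−0.197×3.79))
= 10.0 × (1 − 0.4740) = 10.0 × 0.5260 = 5.260 mg/L.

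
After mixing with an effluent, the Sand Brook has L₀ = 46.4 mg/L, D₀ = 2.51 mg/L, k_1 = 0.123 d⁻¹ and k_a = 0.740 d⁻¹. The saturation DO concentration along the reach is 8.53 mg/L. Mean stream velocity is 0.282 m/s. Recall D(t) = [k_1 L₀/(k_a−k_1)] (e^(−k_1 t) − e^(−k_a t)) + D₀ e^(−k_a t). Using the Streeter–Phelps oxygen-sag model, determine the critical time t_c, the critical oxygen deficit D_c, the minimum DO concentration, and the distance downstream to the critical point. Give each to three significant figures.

With k_a/k_1 = 6.016 and 1 − D₀(k_a−k_1)/(k_1 L₀) = 0.7286,
t_c = ln(6.016 × 0.7286) / (0.740 − 0.123) = ln(4.384) / 0.6170 = 1.478/0.6170 = 2.395 d.
L(t_c) = L₀ e^(−k_1 t_c) = 46.4 × 0.7448 = 34.56 mg/L, and at the critical point k_a D_c = k_1 L, so D_c = (0.123/0.740) × 34.56 = 5.744 mg/L.
Minimum DO = C_s − D_c = 8.53 − 5.744 = 2.786 mg/L.
x_c = v t_c = 0.282 m/s × 2.395 d × 86400 s/d = 58360 m ≈ 58.4 km.

t_c ≈ 2.40 d; D_c ≈ 5.74 mg/L; min DO ≈ 2.79 mg/L; x_c ≈ 58.4 km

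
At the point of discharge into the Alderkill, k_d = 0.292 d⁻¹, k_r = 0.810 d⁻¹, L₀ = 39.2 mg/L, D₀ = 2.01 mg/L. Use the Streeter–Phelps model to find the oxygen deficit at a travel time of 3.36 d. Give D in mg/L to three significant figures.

k_d L₀/(k_r−k_d) = 0.292×39.2/(0.810−0.292) = 11.45/0.5180 = 22.10 mg/L.
e^(−k_d t) = e^(−0.292×3.360) = 0.3749; e^(−k_r t) = e^(−0.810×3.360) = 0.06577.
D = 22.10 × (0.3749 − 0.06577) + 2.01 × 0.06577 = 6.831 + 0.1322 = 6.963 mg/L.

D ≈ 6.96 mg/L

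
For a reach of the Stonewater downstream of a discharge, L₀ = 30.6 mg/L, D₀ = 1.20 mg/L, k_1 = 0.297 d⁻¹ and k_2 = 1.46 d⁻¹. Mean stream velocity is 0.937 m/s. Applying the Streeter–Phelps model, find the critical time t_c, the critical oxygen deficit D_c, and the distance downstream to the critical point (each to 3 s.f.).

t_c ≈ 1.23 d; D_c ≈ 4.33 mg/L; x_c ≈ 99.2 km

At the critical point dD/dt = 0, so k_1 L₀ e^(−k_1 t) = k_2 D. Substituting D(t) from the Streeter–Phelps equation and solving for t gives
t_c = ln[(k_2/k_1)(1 − D₀(k_2−k_1)/(k_1 L₀))] / (k_2−k_1).
Here k_2−k_1 = 1.163 d⁻¹ and 1 − D₀(k_2−k_1)/(k_1 L₀) = 1 − 1.20×1.163/(0.297×30.6) = 0.8464, so
t_c = ln(4.916 × 0.8464) / 1.163 = 1.426 / 1.163 = 1.226 d.
D_c = (k_1/k_2) L₀ e^(−k_1 t_c) = (0.297/1.46) × 30.6 × e^(−0.297×1.226) = 0.2034 × 30.6 × 0.6948 = 4.325 mg/L.
x_c = v t_c = 0.937 m/s × 1.226 d × 86400 s/d = 99250 m ≈ 99.2 km.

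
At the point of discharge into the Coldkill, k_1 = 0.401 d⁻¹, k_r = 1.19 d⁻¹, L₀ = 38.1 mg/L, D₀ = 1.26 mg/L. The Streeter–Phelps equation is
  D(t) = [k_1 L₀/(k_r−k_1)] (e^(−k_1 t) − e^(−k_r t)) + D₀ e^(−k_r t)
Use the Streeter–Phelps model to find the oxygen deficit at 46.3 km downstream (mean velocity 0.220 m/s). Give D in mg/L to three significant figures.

Travel time t = x/v = 46.3 km / (0.220 m/s) = 46300 m / 0.220 m/s = 210500 s = 2.436 d.
k_1 L₀/(k_r−k_1) = 0.401×38.1/(1.19−0.401) = 15.28/0.7890 = 19.36 mg/L.
e^(−k_1 t) = e^(−0.401×2.436) = 0.3765; e^(−k_r t) = e^(−1.19×2.436) = 0.05510.
D = 19.36 × (0.3765 − 0.05510) + 1.26 × 0.05510 = 6.224 + 0.06942 = 6.294 mg/L.

D ≈ 6.29 mg/L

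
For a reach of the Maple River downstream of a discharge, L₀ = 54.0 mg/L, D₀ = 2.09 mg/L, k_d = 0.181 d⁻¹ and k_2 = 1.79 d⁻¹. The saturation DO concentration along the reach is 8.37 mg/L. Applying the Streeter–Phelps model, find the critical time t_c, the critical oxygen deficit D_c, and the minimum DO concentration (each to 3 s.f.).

t_c ≈ 1.16 d; D_c ≈ 4.42 mg/L; min DO ≈ 3.95 mg/L

With k_2/k_d = 9.890 and 1 − D₀(k_2−k_d)/(k_d L₀) = 0.6559,
t_c = ln(9.890 × 0.6559) / (1.79 − 0.181) = ln(6.487) / 1.609 = 1.870/1.609 = 1.162 d.
L(t_c) = L₀ e^(−k_d t_c) = 54.0 × 0.8103 = 43.76 mg/L, and at the critical point k_2 D_c = k_d L, so D_c = (0.181/1.79) × 43.76 = 4.425 mg/L.
Minimum DO = C_s − D_c = 8.37 − 4.425 = 3.945 mg/L.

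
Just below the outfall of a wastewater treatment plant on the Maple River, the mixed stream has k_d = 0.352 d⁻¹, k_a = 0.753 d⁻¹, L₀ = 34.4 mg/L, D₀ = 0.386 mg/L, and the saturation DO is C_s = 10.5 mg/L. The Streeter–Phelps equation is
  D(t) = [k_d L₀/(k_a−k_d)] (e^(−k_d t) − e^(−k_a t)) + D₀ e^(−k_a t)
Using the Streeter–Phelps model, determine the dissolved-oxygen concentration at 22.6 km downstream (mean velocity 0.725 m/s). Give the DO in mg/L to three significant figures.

Travel time t = x/v = 22.6 km / (0.725 m/s) = 22600 m / 0.725 m/s = 31170 s = 0.3608 d.
k_d L₀/(k_a−k_d) = 0.352×34.4/(0.753−0.352) = 12.11/0.4010 = 30.20 mg/L.
e^(−k_d t) = e^(−0.352×0.3608) = 0.8807; e^(−k_a t) = e^(−0.753×0.3608) = 0.7621.
D = 30.20 × (0.8807 − 0.7621) + 0.386 × 0.7621 = 3.582 + 0.2942 = 3.876 mg/L.
DO = C_s − D = 10.5 − 3.876 = 6.624 mg/L.

DO ≈ 6.62 mg/L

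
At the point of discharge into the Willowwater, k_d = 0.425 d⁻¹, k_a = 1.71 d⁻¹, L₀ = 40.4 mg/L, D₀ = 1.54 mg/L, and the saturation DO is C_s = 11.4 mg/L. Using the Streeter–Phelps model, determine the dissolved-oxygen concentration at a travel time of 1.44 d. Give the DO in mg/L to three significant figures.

DO ≈ 5.16 mg/L

k_d L₀/(k_a−k_d) = 0.425×40.4/(1.71−0.425) = 17.17/1.285 = 13.36 mg/L.
e^(−k_d t) = e^(−0.425×1.440) = 0.5423; e^(−k_a t) = e^(−1.71×1.440) = 0.08523.
D = 13.36 × (0.5423 − 0.08523) + 1.54 × 0.08523 = 6.107 + 0.1313 = 6.238 mg/L.
DO = C_s − D = 11.4 − 6.238 = 5.162 mg/L.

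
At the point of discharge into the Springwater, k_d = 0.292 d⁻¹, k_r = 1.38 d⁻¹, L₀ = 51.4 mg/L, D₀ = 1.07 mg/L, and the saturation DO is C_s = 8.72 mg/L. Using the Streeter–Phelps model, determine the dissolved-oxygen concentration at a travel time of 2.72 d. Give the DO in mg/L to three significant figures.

k_d L₀/(k_r−k_d) = 0.292×51.4/(1.38−0.292) = 15.01/1.088 = 13.79 mg/L.
e^(−k_d t) = e^(−0.292×2.720) = 0.4519; e^(−k_r t) = e^(−1.38×2.720) = 0.02343.
D = 13.79 × (0.4519 − 0.02343) + 1.07 × 0.02343 = 5.911 + 0.02507 = 5.936 mg/L.
DO = C_s − D = 8.72 − 5.936 = 2.784 mg/L.

DO ≈ 2.78 mg/L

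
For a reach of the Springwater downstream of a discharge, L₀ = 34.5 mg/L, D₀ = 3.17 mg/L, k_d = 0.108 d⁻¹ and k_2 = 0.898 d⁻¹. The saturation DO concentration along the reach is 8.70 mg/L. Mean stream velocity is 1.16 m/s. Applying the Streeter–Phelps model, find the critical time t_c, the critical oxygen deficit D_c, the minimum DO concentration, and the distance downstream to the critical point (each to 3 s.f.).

At the critical point dD/dt = 0, so k_d L₀ e^(−k_d t) = k_2 D. Substituting D(t) from the Streeter–Phelps equation and solving for t gives
t_c = ln[(k_2/k_d)(1 − D₀(k_2−k_d)/(k_d L₀))] / (k_2−k_d).
Here k_2−k_d = 0.7900 d⁻¹ and 1 − D₀(k_2−k_d)/(k_d L₀) = 1 − 3.17×0.7900/(0.108×34.5) = 0.3279, so
t_c = ln(8.315 × 0.3279) / 0.7900 = 1.003 / 0.7900 = 1.270 d.
L(t_c) = L₀ e^(−k_d t_c) = 34.5 × 0.8719 = 30.08 mg/L, and at the critical point k_2 D_c = k_d L, so D_c = (0.108/0.898) × 30.08 = 3.618 mg/L.
Minimum DO = C_s − D_c = 8.70 − 3.618 = 5.082 mg/L.
x_c = v t_c = 1.16 m/s × 1.270 d × 86400 s/d = 127200 m ≈ 127 km.

t_c ≈ 1.27 d; D_c ≈ 3.62 mg/L; min DO ≈ 5.08 mg/L; x_c ≈ 127 km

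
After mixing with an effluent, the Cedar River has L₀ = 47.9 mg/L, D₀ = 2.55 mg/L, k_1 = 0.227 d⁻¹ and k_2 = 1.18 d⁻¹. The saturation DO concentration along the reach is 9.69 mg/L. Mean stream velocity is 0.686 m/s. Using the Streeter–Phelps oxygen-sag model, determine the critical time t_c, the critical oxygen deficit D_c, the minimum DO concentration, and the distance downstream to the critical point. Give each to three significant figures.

t_c ≈ 1.46 d; D_c ≈ 6.61 mg/L; min DO ≈ 3.08 mg/L; x_c ≈ 86.8 km

At the critical point dD/dt = 0, so k_1 L₀ e^(−k_1 t) = k_2 D. Substituting D(t) from the Streeter–Phelps equation and solving for t gives
t_c = ln[(k_2/k_1)(1 − D₀(k_2−k_1)/(k_1 L₀))] / (k_2−k_1).
Here k_2−k_1 = 0.9530 d⁻¹ and 1 − D₀(k_2−k_1)/(k_1 L₀) = 1 − 2.55×0.9530/(0.227×47.9) = 0.7765, so
t_c = ln(5.198 × 0.7765) / 0.9530 = 1.395 / 0.9530 = 1.464 d.
D_c = (k_1/k_2) L₀ e^(−k_1 t_c) = (0.227/1.18) × 47.9 × e^(−0.227×1.464) = 0.1924 × 47.9 × 0.7172 = 6.609 mg/L.
Minimum DO = C_s − D_c = 9.69 − 6.609 = 3.081 mg/L.
x_c = v t_c = 0.686 m/s × 1.464 d × 86400 s/d = 86780 m ≈ 86.8 km.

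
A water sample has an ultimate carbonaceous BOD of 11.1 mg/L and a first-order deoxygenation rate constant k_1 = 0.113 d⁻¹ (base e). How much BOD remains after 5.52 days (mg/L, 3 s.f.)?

L_t = L₀ e^(−k_1 t) = 11.1 × e^(−0.113×5.52) = 11.1 × 0.5359 = 5.949 mg/L.

L ≈ 5.95 mg/L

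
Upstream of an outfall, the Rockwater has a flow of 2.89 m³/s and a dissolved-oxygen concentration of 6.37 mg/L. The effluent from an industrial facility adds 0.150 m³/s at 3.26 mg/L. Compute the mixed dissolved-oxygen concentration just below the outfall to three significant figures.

6.22 mg/L

Flow-weighted mixing: C = (Q_r C_r + Q_w C_w)/(Q_r + Q_w)
= (2.89×6.37 + 0.150×3.26)/(2.89 + 0.150) = 18.90/3.040 = 6.217 mg/L.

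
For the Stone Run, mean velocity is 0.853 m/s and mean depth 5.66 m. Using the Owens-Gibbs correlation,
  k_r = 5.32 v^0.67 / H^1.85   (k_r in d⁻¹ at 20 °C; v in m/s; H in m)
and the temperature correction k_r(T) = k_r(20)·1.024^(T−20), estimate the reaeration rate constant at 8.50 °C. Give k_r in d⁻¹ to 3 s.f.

k_r(20) = 5.32 × 0.853^0.67 / 5.66^1.85 = 5.32 × 0.8990 / 24.70 = 0.1936 d⁻¹.
k_r(8.50) = 0.1936 × 1.024^(8.50−20) = 0.1936 × 0.7613 = 0.1474 d⁻¹.

k_r ≈ 0.147 d⁻¹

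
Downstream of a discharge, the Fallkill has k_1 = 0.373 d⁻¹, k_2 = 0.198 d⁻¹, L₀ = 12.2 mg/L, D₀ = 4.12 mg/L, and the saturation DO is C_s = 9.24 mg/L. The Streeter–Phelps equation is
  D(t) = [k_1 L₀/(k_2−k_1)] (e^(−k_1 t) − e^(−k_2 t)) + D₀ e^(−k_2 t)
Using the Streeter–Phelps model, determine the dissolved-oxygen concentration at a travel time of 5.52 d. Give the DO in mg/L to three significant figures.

DO ≈ 2.46 mg/L

k_1 L₀/(k_2−k_1) = 0.373×12.2/(0.198−0.373) = 4.551/-0.1750 = -26.00 mg/L.
e^(−k_1 t) = e^(−0.373×5.520) = 0.1276; e^(−k_2 t) = e^(−0.198×5.520) = 0.3352.
D = -26.00 × (0.1276 − 0.3352) + 4.12 × 0.3352 = 5.399 + 1.381 = 6.780 mg/L.
DO = C_s − D = 9.24 − 6.780 = 2.460 mg/L.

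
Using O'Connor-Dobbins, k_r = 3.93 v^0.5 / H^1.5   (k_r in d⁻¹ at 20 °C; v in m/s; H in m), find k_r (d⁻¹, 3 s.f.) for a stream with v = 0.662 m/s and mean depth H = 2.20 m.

k_r ≈ 0.980 d⁻¹

k_r = 3.93 × 0.662^0.5 / 2.20^1.5 = 3.93 × 0.8136 / 3.263 = 0.9799 d⁻¹.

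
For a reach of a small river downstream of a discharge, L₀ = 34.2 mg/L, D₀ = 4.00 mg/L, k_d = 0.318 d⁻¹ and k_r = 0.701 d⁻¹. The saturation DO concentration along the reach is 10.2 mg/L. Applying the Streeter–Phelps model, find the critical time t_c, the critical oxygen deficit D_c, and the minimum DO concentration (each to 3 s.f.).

With k_r/k_d = 2.204 and 1 − D₀(k_r−k_d)/(k_d L₀) = 0.8591,
t_c = ln(2.204 × 0.8591) / (0.701 − 0.318) = ln(1.894) / 0.3830 = 0.6386/0.3830 = 1.667 d.
L(t_c) = L₀ e^(−k_d t_c) = 34.2 × 0.5885 = 20.13 mg/L, and at the critical point k_r D_c = k_d L, so D_c = (0.318/0.701) × 20.13 = 9.130 mg/L.
Minimum DO = C_s − D_c = 10.2 − 9.130 = 1.070 mg/L.

t_c ≈ 1.67 d; D_c ≈ 9.13 mg/L; min DO ≈ 1.07 mg/L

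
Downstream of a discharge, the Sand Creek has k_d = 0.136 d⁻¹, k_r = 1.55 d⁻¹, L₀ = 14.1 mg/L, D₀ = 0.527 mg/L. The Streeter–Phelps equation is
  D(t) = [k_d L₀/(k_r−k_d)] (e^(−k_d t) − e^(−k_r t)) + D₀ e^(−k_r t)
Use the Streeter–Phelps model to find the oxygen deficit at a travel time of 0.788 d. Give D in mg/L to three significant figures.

D ≈ 0.974 mg/L

k_d L₀/(k_r−k_d) = 0.136×14.1/(1.55−0.136) = 1.918/1.414 = 1.356 mg/L.
e^(−k_d t) = e^(−0.136×0.7880) = 0.8984; e^(−k_r t) = e^(−1.55×0.7880) = 0.2948.
D = 1.356 × (0.8984 − 0.2948) + 0.527 × 0.2948 = 0.8185 + 0.1554 = 0.9739 mg/L.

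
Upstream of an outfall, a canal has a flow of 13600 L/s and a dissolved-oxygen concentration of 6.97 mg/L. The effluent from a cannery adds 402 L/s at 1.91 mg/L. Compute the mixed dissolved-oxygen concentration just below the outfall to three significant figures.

Flow-weighted mixing: C = (Q_r C_r + Q_w C_w)/(Q_r + Q_w)
= (13600×6.97 + 402×1.91)/(13600 + 402) = 95560/14000 = 6.825 mg/L.

6.82 mg/L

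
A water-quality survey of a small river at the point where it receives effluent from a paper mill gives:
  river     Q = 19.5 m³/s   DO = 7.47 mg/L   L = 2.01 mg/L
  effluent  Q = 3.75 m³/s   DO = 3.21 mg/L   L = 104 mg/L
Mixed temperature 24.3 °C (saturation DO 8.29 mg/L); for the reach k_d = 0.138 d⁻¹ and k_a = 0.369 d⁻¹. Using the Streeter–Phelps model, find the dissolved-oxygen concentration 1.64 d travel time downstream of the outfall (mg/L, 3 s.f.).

DO ≈ 4.69 mg/L

Mixed DO = (19.5×7.47 + 3.75×3.21)/(19.5+3.75) = 157.7/23.25 = 6.783 mg/L.
Mixed L₀ = (19.5×2.01 + 3.75×104)/(23.25) = 429.2/23.25 = 18.46 mg/L.
Initial deficit D₀ = C_s − DO₀ = 8.29 − 6.783 = 1.507 mg/L.
D(1.64) = [0.138×18.46/(0.369−0.138)](e^(−0.138×1.64) − e^(−0.369×1.64)) + 1.507 e^(−0.369×1.64)
= 11.03 × (0.7975 − 0.5460) + 1.507 × 0.5460 = 3.596 mg/L.
DO = 8.29 − 3.596 = 4.694 mg/L.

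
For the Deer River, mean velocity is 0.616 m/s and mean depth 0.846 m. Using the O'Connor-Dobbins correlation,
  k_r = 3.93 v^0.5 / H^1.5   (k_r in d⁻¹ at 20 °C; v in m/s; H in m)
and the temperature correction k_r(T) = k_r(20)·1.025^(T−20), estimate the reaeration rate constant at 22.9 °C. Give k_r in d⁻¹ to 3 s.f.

k_r(20) = 3.93 × 0.616^0.5 / 0.846^1.5 = 3.93 × 0.7849 / 0.7781 = 3.964 d⁻¹.
k_r(22.9) = 3.964 × 1.025^(22.9−20) = 3.964 × 1.074 = 4.258 d⁻¹.

k_r ≈ 4.26 d⁻¹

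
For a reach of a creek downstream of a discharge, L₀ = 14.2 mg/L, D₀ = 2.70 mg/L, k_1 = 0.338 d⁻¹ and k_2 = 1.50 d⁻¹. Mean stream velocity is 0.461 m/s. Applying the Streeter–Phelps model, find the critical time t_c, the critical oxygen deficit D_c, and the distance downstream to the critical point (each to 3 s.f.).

t_c = [1/(k_2−k_1)] ln[(k_2/k_1)(1 − D₀(k_2−k_1)/(k_1 L₀))]
= [1/(1.50−0.338)] ln[(1.50/0.338)(1 − 2.70×1.162/(0.338×14.2))]
= (1/1.162) ln[4.438 × 0.3463] = 0.8606 × ln(1.537) = 0.8606 × 0.4298 = 0.3699 d.
L(t_c) = L₀ e^(−k_1 t_c) = 14.2 × 0.8825 = 12.53 mg/L, and at the critical point k_2 D_c = k_1 L, so D_c = (0.338/1.50) × 12.53 = 2.824 mg/L.
x_c = v t_c = 0.461 m/s × 0.3699 d × 86400 s/d = 14730 m ≈ 14.7 km.

t_c ≈ 0.370 d; D_c ≈ 2.82 mg/L; x_c ≈ 14.7 km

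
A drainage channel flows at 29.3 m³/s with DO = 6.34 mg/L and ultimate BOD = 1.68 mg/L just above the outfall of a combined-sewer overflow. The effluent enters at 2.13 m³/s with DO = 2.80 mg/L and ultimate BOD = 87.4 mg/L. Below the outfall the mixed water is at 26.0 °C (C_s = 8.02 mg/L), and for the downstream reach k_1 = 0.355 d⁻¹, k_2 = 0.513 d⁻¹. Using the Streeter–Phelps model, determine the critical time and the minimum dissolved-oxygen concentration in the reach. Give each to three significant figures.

Mixed DO = (29.3×6.34 + 2.13×2.80)/(29.3+2.13) = 191.7/31.43 = 6.100 mg/L.
Mixed L₀ = (29.3×1.68 + 2.13×87.4)/(31.43) = 235.4/31.43 = 7.489 mg/L.
Initial deficit D₀ = C_s − DO₀ = 8.02 − 6.100 = 1.920 mg/L.
t_c = (1/0.1580) ln[(0.513/0.355)(1 − 1.920×0.1580/(0.355×7.489))] = 6.329 × ln(1.280) = 1.563 d.
D_c = (0.355/0.513) × 7.489 × e^(−0.355×1.563) = 0.6920 × 7.489 × 0.5741 = 2.975 mg/L.
Minimum DO = 8.02 − 2.975 = 5.045 mg/L.

t_c ≈ 1.56 d; minimum DO ≈ 5.04 mg/L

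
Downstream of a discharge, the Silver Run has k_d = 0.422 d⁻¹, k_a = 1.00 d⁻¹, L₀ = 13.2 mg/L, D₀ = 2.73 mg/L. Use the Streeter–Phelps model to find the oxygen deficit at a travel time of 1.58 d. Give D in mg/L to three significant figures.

k_d L₀/(k_a−k_d) = 0.422×13.2/(1.00−0.422) = 5.570/0.5780 = 9.637 mg/L.
e^(−k_d t) = e^(−0.422×1.580) = 0.5134; e^(−k_a t) = e^(−1.00×1.580) = 0.2060.
D = 9.637 × (0.5134 − 0.2060) + 2.73 × 0.2060 = 2.962 + 0.5623 = 3.525 mg/L.

D ≈ 3.52 mg/L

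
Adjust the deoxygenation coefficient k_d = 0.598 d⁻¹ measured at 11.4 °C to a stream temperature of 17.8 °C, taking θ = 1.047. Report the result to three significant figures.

k_d ≈ 0.802 d⁻¹

k_d(T₂) = k_d(T₁) · θ^(T₂−T₁) = 0.598 × 1.047^(17.8−11.4)
= 0.598 × 1.047^6.40 = 0.598 × 1.342 = 0.8023 d⁻¹.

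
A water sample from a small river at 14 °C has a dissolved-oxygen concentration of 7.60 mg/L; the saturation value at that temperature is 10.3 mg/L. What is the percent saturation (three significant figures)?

73.8 % saturation

% saturation = C/C_s × 100 = 7.60/10.3 × 100 = 73.8 %.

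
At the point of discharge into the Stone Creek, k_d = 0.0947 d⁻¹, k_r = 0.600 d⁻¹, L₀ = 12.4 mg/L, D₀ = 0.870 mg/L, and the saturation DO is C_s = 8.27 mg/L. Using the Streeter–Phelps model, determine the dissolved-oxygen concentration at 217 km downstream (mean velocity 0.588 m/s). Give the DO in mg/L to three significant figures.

Travel time t = x/v = 217 km / (0.588 m/s) = 217000 m / 0.588 m/s = 369000 s = 4.271 d.
k_d L₀/(k_r−k_d) = 0.0947×12.4/(0.600−0.0947) = 1.174/0.5053 = 2.324 mg/L.
e^(−k_d t) = e^(−0.0947×4.271) = 0.6673; e^(−k_r t) = e^(−0.600×4.271) = 0.07709.
D = 2.324 × (0.6673 − 0.07709) + 0.870 × 0.07709 = 1.372 + 0.06707 = 1.439 mg/L.
DO = C_s − D = 8.27 − 1.439 = 6.831 mg/L.

DO ≈ 6.83 mg/L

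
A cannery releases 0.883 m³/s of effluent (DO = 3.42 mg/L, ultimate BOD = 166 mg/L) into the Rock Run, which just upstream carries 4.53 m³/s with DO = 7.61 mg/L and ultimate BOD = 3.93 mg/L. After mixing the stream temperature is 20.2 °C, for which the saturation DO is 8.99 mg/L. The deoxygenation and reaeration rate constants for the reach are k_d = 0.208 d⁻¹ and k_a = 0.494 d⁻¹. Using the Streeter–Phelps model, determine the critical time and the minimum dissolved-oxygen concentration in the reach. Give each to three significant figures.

t_c ≈ 2.68 d; minimum DO ≈ 1.67 mg/L

Mixed DO = (4.53×7.61 + 0.883×3.42)/(4.53+0.883) = 37.49/5.413 = 6.927 mg/L.
Mixed L₀ = (4.53×3.93 + 0.883×166)/(5.413) = 164.4/5.413 = 30.37 mg/L.
Initial deficit D₀ = C_s − DO₀ = 8.99 − 6.927 = 2.063 mg/L.
t_c = (1/0.2860) ln[(0.494/0.208)(1 − 2.063×0.2860/(0.208×30.37))] = 3.497 × ln(2.153) = 2.681 d.
D_c = (0.208/0.494) × 30.37 × e^(−0.208×2.681) = 0.4211 × 30.37 × 0.5725 = 7.320 mg/L.
Minimum DO = 8.99 − 7.320 = 1.670 mg/L.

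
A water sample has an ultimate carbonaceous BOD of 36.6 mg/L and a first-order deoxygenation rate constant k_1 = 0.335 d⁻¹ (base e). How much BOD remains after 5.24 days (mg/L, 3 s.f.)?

L ≈ 6.33 mg/L

L_t = L₀ e^(−k_1 t) = 36.6 × e^(−0.335×5.24) = 36.6 × 0.1728 = 6.326 mg/L.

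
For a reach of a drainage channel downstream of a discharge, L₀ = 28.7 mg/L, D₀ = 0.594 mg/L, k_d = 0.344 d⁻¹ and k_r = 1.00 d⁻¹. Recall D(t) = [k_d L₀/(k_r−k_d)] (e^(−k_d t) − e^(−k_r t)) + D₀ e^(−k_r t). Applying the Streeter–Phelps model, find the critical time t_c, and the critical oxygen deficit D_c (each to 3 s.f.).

With k_r/k_d = 2.907 and 1 − D₀(k_r−k_d)/(k_d L₀) = 0.9605,
t_c = ln(2.907 × 0.9605) / (1.00 − 0.344) = ln(2.792) / 0.6560 = 1.027/0.6560 = 1.565 d.
D_c = (k_d/k_r) L₀ e^(−k_d t_c) = (0.344/1.00) × 28.7 × e^(−0.344×1.565) = 0.3440 × 28.7 × 0.5836 = 5.762 mg/L.

t_c ≈ 1.57 d; D_c ≈ 5.76 mg/L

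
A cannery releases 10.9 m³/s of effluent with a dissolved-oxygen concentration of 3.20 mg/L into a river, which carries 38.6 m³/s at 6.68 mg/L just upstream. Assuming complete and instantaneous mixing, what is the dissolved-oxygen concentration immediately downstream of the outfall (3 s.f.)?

5.91 mg/L

Flow-weighted mixing: C = (Q_r C_r + Q_w C_w)/(Q_r + Q_w)
= (38.6×6.68 + 10.9×3.20)/(38.6 + 10.9) = 292.7/49.50 = 5.914 mg/L.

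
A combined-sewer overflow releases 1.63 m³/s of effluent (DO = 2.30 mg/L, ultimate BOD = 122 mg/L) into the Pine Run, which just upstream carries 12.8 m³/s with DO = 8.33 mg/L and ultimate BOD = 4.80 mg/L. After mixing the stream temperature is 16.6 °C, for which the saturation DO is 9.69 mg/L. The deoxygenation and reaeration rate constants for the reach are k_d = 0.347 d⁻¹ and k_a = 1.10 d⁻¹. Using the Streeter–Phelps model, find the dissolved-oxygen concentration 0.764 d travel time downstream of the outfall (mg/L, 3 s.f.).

DO ≈ 6.02 mg/L

Mixed DO = (12.8×8.33 + 1.63×2.30)/(12.8+1.63) = 110.4/14.43 = 7.649 mg/L.
Mixed L₀ = (12.8×4.80 + 1.63×122)/(14.43) = 260.3/14.43 = 18.04 mg/L.
Initial deficit D₀ = C_s − DO₀ = 9.69 − 7.649 = 2.041 mg/L.
D(0.764) = [0.347×18.04/(1.10−0.347)](e^(−0.347×0.764) − e^(−1.10×0.764)) + 2.041 e^(−1.10×0.764)
= 8.313 × (0.7671 − 0.4315) + 2.041 × 0.4315 = 3.670 mg/L.
DO = 9.69 − 3.670 = 6.020 mg/L.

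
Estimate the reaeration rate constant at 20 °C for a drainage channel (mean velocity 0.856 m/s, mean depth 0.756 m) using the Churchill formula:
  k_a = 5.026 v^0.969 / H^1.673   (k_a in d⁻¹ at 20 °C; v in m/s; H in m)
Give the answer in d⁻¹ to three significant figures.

k_a = 5.026 × 0.856^0.969 / 0.756^1.673 = 5.026 × 0.8601 / 0.6263 = 6.903 d⁻¹.

k_a ≈ 6.90 d⁻¹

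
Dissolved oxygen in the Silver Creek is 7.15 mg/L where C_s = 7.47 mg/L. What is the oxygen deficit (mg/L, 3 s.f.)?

D ≈ 0.320 mg/L

D = C_s − C = 7.47 − 7.15 = 0.320 mg/L.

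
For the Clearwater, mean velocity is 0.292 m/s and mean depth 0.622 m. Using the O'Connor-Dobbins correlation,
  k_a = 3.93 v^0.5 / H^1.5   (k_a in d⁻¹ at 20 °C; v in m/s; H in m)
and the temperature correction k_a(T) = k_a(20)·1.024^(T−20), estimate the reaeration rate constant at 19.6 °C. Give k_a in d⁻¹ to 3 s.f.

k_a ≈ 4.29 d⁻¹

k_a(20) = 3.93 × 0.292^0.5 / 0.622^1.5 = 3.93 × 0.5404 / 0.4906 = 4.329 d⁻¹.
k_a(19.6) = 4.329 × 1.024^(19.6−20) = 4.329 × 0.9906 = 4.288 d⁻¹.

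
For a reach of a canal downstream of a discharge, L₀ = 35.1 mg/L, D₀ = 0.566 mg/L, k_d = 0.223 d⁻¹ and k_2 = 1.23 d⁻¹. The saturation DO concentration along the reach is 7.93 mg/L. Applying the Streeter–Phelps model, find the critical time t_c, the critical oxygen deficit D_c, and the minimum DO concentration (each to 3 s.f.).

t_c = [1/(k_2−k_d)] ln[(k_2/k_d)(1 − D₀(k_2−k_d)/(k_d L₀))]
= [1/(1.23−0.223)] ln[(1.23/0.223)(1 − 0.566×1.007/(0.223×35.1))]
= (1/1.007) ln[5.516 × 0.9272] = 0.9930 × ln(5.114) = 0.9930 × 1.632 = 1.621 d.
D_c = (k_d/k_2) L₀ e^(−k_d t_c) = (0.223/1.23) × 35.1 × e^(−0.223×1.621) = 0.1813 × 35.1 × 0.6967 = 4.434 mg/L.
Minimum DO = C_s − D_c = 7.93 − 4.434 = 3.496 mg/L.

t_c ≈ 1.62 d; D_c ≈ 4.43 mg/L; min DO ≈ 3.50 mg/L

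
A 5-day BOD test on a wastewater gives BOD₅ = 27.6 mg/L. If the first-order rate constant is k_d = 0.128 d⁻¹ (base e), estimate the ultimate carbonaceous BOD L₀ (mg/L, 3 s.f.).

BOD₅ = L₀(1 − e^(−5k_d)) ⇒ L₀ = BOD₅ / (1 − e^(−5×0.128))
= 27.6 / (1 − 0.5273) = 27.6 / 0.4727 = 58.39 mg/L.

L₀ ≈ 58.4 mg/L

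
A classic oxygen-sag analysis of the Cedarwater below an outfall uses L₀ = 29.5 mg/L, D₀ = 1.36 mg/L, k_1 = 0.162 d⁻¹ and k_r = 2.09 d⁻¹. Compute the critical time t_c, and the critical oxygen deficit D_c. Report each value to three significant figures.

With k_r/k_1 = 12.90 and 1 − D₀(k_r−k_1)/(k_1 L₀) = 0.4513,
t_c = ln(12.90 × 0.4513) / (2.09 − 0.162) = ln(5.823) / 1.928 = 1.762/1.928 = 0.9138 d.
D_c = (k_1/k_r) L₀ e^(−k_1 t_c) = (0.162/2.09) × 29.5 × e^(−0.162×0.9138) = 0.07751 × 29.5 × 0.8624 = 1.972 mg/L.

t_c ≈ 0.914 d; D_c ≈ 1.97 mg/L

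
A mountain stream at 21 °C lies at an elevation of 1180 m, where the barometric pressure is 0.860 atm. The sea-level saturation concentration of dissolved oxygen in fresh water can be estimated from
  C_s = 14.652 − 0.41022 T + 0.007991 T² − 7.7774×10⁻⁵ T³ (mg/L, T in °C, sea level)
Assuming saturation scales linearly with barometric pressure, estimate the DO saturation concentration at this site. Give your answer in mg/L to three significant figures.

At sea level: C_s = 14.652 − 0.41022×21 + 0.007991×21² − 7.7774×10⁻⁵×21³ = 8.841 mg/L.
Pressure correction: C_s' = 8.841 × 0.860 = 7.603 mg/L.

C_s ≈ 7.60 mg/L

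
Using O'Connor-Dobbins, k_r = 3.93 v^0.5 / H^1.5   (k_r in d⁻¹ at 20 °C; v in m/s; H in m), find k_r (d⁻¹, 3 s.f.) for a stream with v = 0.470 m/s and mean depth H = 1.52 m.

k_r ≈ 1.44 d⁻¹

k_r = 3.93 × 0.470^0.5 / 1.52^1.5 = 3.93 × 0.6856 / 1.874 = 1.438 d⁻¹.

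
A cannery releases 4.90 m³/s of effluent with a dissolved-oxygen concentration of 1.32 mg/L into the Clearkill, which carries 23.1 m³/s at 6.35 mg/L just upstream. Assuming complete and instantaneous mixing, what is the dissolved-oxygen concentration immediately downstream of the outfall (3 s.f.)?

5.47 mg/L

Flow-weighted mixing: C = (Q_r C_r + Q_w C_w)/(Q_r + Q_w)
= (23.1×6.35 + 4.90×1.32)/(23.1 + 4.90) = 153.2/28.00 = 5.470 mg/L.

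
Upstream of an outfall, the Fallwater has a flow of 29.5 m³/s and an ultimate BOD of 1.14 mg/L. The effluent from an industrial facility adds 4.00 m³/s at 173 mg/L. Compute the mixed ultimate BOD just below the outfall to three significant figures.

21.7 mg/L

Flow-weighted mixing: C = (Q_r C_r + Q_w C_w)/(Q_r + Q_w)
= (29.5×1.14 + 4.00×173)/(29.5 + 4.00) = 725.6/33.50 = 21.66 mg/L.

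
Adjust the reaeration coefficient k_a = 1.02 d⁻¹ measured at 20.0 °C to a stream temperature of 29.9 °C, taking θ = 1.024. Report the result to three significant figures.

k_a(T₂) = k_a(T₁) · θ^(T₂−T₁) = 1.02 × 1.024^(29.9−20.0)
= 1.02 × 1.024^9.90 = 1.02 × 1.265 = 1.290 d⁻¹.

k_a ≈ 1.29 d⁻¹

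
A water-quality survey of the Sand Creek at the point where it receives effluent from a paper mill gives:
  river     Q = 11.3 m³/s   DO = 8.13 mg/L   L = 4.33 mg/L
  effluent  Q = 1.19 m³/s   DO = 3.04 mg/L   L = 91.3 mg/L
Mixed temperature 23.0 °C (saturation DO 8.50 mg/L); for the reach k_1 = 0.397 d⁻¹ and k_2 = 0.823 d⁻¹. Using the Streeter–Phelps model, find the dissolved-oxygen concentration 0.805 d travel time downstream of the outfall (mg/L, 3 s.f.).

DO ≈ 5.58 mg/L

Mixed DO = (11.3×8.13 + 1.19×3.04)/(11.3+1.19) = 95.49/12.49 = 7.645 mg/L.
Mixed L₀ = (11.3×4.33 + 1.19×91.3)/(12.49) = 157.6/12.49 = 12.62 mg/L.
Initial deficit D₀ = C_s − DO₀ = 8.50 − 7.645 = 0.8550 mg/L.
D(0.805) = [0.397×12.62/(0.823−0.397)](e^(−0.397×0.805) − e^(−0.823×0.805)) + 0.8550 e^(−0.823×0.805)
= 11.76 × (0.7265 − 0.5156) + 0.8550 × 0.5156 = 2.920 mg/L.
DO = 8.50 − 2.920 = 5.580 mg/L.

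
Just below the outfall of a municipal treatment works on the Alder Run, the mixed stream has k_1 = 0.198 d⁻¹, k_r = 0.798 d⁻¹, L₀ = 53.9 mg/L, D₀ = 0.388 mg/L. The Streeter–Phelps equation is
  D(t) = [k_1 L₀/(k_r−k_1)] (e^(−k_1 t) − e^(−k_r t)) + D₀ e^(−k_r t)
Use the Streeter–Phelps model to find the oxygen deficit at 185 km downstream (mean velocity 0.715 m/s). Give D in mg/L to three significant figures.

Travel time t = x/v = 185 km / (0.715 m/s) = 185000 m / 0.715 m/s = 258700 s = 2.995 d.
k_1 L₀/(k_r−k_1) = 0.198×53.9/(0.798−0.198) = 10.67/0.6000 = 17.79 mg/L.
e^(−k_1 t) = e^(−0.198×2.995) = 0.5527; e^(−k_r t) = e^(−0.798×2.995) = 0.09165.
D = 17.79 × (0.5527 − 0.09165) + 0.388 × 0.09165 = 8.201 + 0.03556 = 8.236 mg/L.

D ≈ 8.24 mg/L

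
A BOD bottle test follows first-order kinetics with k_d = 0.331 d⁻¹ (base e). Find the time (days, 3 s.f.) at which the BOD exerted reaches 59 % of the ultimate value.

y/L₀ = 1 − e^(−k_d t) = 0.59 ⇒ e^(−k_d t) = 0.410
t = −ln(0.410) / 0.331 = 0.8916 / 0.331 = 2.694 d.

t ≈ 2.69 d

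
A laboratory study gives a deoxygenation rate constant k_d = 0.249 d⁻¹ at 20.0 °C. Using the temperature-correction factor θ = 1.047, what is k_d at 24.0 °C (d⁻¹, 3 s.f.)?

k_d(T₂) = k_d(T₁) · θ^(T₂−T₁) = 0.249 × 1.047^(24.0−20.0)
= 0.249 × 1.047^4.00 = 0.249 × 1.202 = 0.2992 d⁻¹.

k_d ≈ 0.299 d⁻¹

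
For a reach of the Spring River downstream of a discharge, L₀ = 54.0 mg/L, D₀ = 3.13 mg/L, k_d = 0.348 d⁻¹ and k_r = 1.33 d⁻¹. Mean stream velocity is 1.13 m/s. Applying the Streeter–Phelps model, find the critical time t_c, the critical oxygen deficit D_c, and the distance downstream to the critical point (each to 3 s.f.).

With k_r/k_d = 3.822 and 1 − D₀(k_r−k_d)/(k_d L₀) = 0.8364,
t_c = ln(3.822 × 0.8364) / (1.33 − 0.348) = ln(3.197) / 0.9820 = 1.162/0.9820 = 1.183 d.
L(t_c) = L₀ e^(−k_d t_c) = 54.0 × 0.6624 = 35.77 mg/L, and at the critical point k_r D_c = k_d L, so D_c = (0.348/1.33) × 35.77 = 9.360 mg/L.
x_c = v t_c = 1.13 m/s × 1.183 d × 86400 s/d = 115500 m ≈ 116 km.

t_c ≈ 1.18 d; D_c ≈ 9.36 mg/L; x_c ≈ 116 km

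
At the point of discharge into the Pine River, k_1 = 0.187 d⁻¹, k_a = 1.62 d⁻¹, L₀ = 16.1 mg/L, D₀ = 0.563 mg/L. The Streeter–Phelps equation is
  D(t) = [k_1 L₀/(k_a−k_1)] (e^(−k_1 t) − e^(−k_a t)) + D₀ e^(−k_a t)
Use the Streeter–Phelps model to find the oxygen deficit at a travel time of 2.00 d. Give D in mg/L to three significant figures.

D ≈ 1.39 mg/L

k_1 L₀/(k_a−k_1) = 0.187×16.1/(1.62−0.187) = 3.011/1.433 = 2.101 mg/L.
e^(−k_1 t) = e^(−0.187×2.000) = 0.6880; e^(−k_a t) = e^(−1.62×2.000) = 0.03916.
D = 2.101 × (0.6880 − 0.03916) + 0.563 × 0.03916 = 1.363 + 0.02205 = 1.385 mg/L.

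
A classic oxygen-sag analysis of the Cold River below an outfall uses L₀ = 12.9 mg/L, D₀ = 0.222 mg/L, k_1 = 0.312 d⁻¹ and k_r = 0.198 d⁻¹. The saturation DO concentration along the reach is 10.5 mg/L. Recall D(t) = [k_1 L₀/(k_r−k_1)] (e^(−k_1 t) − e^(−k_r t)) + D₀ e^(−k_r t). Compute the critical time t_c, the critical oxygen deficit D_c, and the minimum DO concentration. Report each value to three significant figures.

t_c ≈ 3.93 d; D_c ≈ 5.96 mg/L; min DO ≈ 4.54 mg/L

With k_r/k_1 = 0.6346 and 1 − D₀(k_r−k_1)/(k_1 L₀) = 1.006,
t_c = ln(0.6346 × 1.006) / (0.198 − 0.312) = ln(0.6386) / -0.1140 = -0.4485/-0.1140 = 3.934 d.
D_c = (k_1/k_r) L₀ e^(−k_1 t_c) = (0.312/0.198) × 12.9 × e^(−0.312×3.934) = 1.576 × 12.9 × 0.2931 = 5.957 mg/L.
Minimum DO = C_s − D_c = 10.5 − 5.957 = 4.543 mg/L.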